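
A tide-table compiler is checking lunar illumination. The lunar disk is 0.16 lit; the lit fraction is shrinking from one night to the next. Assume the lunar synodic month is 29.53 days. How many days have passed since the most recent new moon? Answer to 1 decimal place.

25.7 days

cos θ = 1 − 2f = 0.680, giving a principal value of 47.2°.
A waning Moon lies in 180°–360°, so θ = 360° − 47.2° = 312.8°.
Age = 29.53 × 312.8°/360° ≈ 25.66 days.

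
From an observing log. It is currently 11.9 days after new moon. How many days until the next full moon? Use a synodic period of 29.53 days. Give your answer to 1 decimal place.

Full moon occurs at elongation 180°, i.e. at age 29.53 × 180/360 = 14.765 d.
That is 14.765 − 11.9 = 2.865 days ahead.

2.9 days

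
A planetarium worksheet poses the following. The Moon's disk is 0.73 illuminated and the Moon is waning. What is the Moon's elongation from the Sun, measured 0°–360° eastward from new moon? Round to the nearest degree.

243°

cos θ = 1 − 2f = -0.460, giving a principal value of 117.4°.
Waning ⇒ past full, so θ = 360° − 117.4° = 242.6°.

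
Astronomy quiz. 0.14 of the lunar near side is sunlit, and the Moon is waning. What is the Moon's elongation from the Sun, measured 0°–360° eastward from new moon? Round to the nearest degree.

Invert f = (1 − cos θ)/2 to get cos θ = 1 − 2(0.14) = 0.720, hence θ₀ = arccos 0.720 = 43.9°.
Since the Moon is past full (waning), take the reflex angle: θ = 360° − 43.9° = 316.1°.

316°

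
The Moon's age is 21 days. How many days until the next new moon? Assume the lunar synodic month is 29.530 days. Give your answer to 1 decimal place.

8.5 days

The next new moon completes the synodic month: 29.530 − 21 = 8.530 days.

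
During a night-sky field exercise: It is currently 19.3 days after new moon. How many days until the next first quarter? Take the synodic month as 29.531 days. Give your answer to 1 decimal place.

First quarter is 0.25 of the way through the cycle: age 0.25 × 29.531 = 7.383 d.
Already past this cycle's first quarter; the next is at 7.383 + 29.531 = 36.914 d, so 36.914 − 19.3 = 17.614 days.

17.6 days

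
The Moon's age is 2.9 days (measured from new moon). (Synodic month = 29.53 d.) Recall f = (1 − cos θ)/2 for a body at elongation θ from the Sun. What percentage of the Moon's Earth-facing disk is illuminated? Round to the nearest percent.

9%

Phase angle: θ = 360°·(2.9 d)/(29.53 d) = 35.4°.
cos 35.4° = 0.816, so f = (1 − 0.816)/2 = 0.092, so 9%.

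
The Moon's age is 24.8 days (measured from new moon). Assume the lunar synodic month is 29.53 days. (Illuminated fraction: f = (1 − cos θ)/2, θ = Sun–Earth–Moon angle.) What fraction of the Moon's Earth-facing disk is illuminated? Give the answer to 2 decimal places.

0.23

The Moon has covered 24.8/29.53 of its cycle, so θ ≈ 360° × 24.8/29.53 = 302.3°.
Illuminated fraction = (1 − cos 302.3°)/2 = (1 − 0.535)/2 ≈ 0.233.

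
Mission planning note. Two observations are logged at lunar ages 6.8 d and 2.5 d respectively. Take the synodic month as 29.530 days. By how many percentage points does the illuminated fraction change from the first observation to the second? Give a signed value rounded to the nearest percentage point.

-37 percentage points

First observation: θ = 360°·6.8/29.530 = 82.9°, so f = 0.438.
Second observation: θ = 30.5°, f = 0.069.
Δf = 0.069 − 0.438 = -0.369, i.e. -37 pp.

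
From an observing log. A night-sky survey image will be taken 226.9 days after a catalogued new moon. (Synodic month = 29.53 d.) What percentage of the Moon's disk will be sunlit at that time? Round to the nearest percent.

70%

226.9 d spans 7 complete synodic months (7 × 29.53 = 206.71 d) plus 20.19 d.
The Moon has covered 20.19/29.53 of its cycle, so θ ≈ 360° × 20.19/29.53 = 246.1°.
Illuminated fraction = (1 − cos 246.1°)/2 = (1 − (-0.405))/2 ≈ 0.702, so 70%.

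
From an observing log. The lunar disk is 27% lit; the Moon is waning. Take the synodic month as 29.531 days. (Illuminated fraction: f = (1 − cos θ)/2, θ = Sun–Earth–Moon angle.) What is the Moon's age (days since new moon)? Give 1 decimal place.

24.4 days

cos θ = 1 − 2f = 0.460, giving a principal value of 62.6°.
Waning ⇒ past full, so θ = 360° − 62.6° = 297.4°.
Age = 29.531 × 297.4°/360° ≈ 24.39 days.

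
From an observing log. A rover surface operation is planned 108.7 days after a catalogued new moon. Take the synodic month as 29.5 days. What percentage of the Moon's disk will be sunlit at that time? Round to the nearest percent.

108.7 d spans 3 complete synodic months (3 × 29.5 = 88.50 d) plus 20.20 d.
Elongation θ = 360° × 20.20/29.5 ≈ 246.5°.
cos 246.5° = (-0.399), so f = (1 − (-0.399))/2 = 0.699, so 70%.

70%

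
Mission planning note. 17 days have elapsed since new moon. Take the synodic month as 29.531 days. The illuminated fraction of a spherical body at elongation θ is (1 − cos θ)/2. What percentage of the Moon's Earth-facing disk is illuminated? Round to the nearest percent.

The Moon has covered 17/29.531 of its cycle, so θ ≈ 360° × 17/29.531 = 207.2°.
cos 207.2° = (-0.889), so f = (1 − (-0.889))/2 = 0.945, so 94%.

94%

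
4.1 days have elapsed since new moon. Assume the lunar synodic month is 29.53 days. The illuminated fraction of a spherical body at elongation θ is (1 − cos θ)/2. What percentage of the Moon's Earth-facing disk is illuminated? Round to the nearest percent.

Phase angle: θ = 360°·(4.1 d)/(29.53 d) = 50.0°.
Illuminated fraction = (1 − cos 50.0°)/2 = (1 − 0.643)/2 ≈ 0.178, so 18%.

18%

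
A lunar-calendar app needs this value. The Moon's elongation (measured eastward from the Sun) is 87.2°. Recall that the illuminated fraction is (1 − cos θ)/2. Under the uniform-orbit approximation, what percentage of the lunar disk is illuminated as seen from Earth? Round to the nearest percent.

48%

Half-versine of 87.2°: (1 − 0.049)/2 = 0.476, i.e. 48%.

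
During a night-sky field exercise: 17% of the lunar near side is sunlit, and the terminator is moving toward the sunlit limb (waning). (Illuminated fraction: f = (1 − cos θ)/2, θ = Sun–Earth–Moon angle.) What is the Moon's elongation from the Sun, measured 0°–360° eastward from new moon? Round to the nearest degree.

From f = (1 − cos θ)/2: cos θ = 1 − 2×0.17 = 0.660; arccos → 48.7°.
A waning Moon lies in 180°–360°, so θ = 360° − 48.7° = 311.3°.

311°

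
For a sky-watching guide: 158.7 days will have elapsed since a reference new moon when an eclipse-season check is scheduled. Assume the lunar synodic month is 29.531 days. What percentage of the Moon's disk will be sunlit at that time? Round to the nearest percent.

Reduce mod P: 158.7 − 5×29.531 = 11.04 d into the current lunation.
The Moon has covered 11.04/29.531 of its cycle, so θ ≈ 360° × 11.04/29.531 = 134.6°.
Illuminated fraction = (1 − cos 134.6°)/2 = (1 − (-0.703))/2 ≈ 0.851, so 85%.

85%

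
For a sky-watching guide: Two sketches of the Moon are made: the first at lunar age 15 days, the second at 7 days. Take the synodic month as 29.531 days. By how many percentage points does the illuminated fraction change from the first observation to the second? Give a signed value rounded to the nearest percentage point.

First observation: θ = 360°·15/29.531 = 182.9°, so f = 0.999.
Second observation: θ = 85.3°, f = 0.459.
Δf = 0.459 − 0.999 = -0.540, i.e. -54 pp.

-54 pp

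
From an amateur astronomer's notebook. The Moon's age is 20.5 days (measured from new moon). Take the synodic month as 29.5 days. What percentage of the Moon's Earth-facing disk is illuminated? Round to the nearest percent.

67%

The Moon has covered 20.5/29.5 of its cycle, so θ ≈ 360° × 20.5/29.5 = 250.2°.
Illuminated fraction = (1 − cos 250.2°)/2 = (1 − (-0.339))/2 ≈ 0.670, so 67%.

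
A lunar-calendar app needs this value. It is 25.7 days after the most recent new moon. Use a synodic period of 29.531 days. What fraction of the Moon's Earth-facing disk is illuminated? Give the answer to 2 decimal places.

Phase angle: θ = 360°·(25.7 d)/(29.531 d) = 313.3°.
With cos θ = 0.686, the lit fraction is (1 − 0.686)/2 ≈ 0.157.

0.16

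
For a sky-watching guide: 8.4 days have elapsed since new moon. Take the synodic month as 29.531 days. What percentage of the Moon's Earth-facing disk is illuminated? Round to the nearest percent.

61%

The Moon has covered 8.4/29.531 of its cycle, so θ ≈ 360° × 8.4/29.531 = 102.4°.
cos 102.4° = (-0.215), so f = (1 − (-0.215))/2 = 0.607, so 61%.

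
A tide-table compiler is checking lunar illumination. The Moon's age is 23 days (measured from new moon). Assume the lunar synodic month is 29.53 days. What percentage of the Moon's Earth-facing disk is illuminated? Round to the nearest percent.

41%

Phase angle: θ = 360°·(23 d)/(29.53 d) = 280.4°.
Illuminated fraction = (1 − cos 280.4°)/2 = (1 − 0.180)/2 ≈ 0.410, so 41%.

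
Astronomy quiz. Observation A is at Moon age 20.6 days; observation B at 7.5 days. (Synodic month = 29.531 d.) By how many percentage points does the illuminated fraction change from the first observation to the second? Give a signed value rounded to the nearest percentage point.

First observation: θ = 360°·20.6/29.531 = 251.1°, so f = 0.662.
Second observation: θ = 91.4°, f = 0.512.
Δf = 0.512 − 0.662 = -0.149, i.e. -15 pp.

-15 pp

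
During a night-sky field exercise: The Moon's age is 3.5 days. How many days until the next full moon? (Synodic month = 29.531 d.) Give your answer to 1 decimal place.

Full moon is 0.5 of the way through the cycle: age 0.5 × 29.531 = 14.765 d.
That is 14.765 − 3.5 = 11.265 days ahead.

11.3 days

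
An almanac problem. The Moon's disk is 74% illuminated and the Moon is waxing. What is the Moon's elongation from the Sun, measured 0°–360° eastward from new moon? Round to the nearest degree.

Invert f = (1 − cos θ)/2 to get cos θ = 1 − 2(0.74) = -0.480, hence θ₀ = arccos -0.480 = 118.7°.
The Moon is waxing (0°–180°), so θ = 118.7° directly.

119°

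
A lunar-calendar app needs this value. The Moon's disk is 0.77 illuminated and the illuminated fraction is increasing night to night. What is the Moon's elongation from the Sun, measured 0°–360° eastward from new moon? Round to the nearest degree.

From f = (1 − cos θ)/2: cos θ = 1 − 2×0.77 = -0.540; arccos → 122.7°.
The Moon is waxing (0°–180°), so θ = 122.7° directly.

123°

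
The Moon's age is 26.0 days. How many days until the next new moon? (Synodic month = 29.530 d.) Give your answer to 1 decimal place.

3.5 days

One full lunation from the last new moon is 29.530 d; remaining = 29.530 − 26.0 = 3.530 d.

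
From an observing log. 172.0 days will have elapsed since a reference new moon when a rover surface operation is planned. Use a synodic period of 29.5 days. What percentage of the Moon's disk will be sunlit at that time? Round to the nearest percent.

172.0/29.5 = 5.831 lunations, so 5 complete cycles and 24.50 d into the next.
Elongation θ = 360° × 24.50/29.5 ≈ 299.0°.
Illuminated fraction = (1 − cos 299.0°)/2 = (1 − 0.485)/2 ≈ 0.258, so 26%.

26%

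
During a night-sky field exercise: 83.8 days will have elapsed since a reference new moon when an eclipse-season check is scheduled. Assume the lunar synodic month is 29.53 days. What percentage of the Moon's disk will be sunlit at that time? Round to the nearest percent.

24%

83.8/29.53 = 2.838 lunations, so 2 complete cycles and 24.74 d into the next.
The Moon has covered 24.74/29.53 of its cycle, so θ ≈ 360° × 24.74/29.53 = 301.6°.
Illuminated fraction = (1 − cos 301.6°)/2 = (1 − 0.524)/2 ≈ 0.238, so 24%.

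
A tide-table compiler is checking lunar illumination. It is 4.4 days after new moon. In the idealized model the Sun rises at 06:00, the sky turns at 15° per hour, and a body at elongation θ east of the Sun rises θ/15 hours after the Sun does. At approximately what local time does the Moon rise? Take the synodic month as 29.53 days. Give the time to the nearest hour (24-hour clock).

Phase angle: θ = 360°·(4.4 d)/(29.53 d) = 53.6°.
At 15° of sky rotation per hour, 53.6° corresponds to a 3.58 h lag.
06:00 + 3.58 h ≈ 09:35 → 10:00 to the nearest hour.

10:00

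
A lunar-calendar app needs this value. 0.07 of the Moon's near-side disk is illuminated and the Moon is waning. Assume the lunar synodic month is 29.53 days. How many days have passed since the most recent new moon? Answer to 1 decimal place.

27.0 days

cos θ = 1 − 2f = 0.860, giving a principal value of 30.7°.
A waning Moon lies in 180°–360°, so θ = 360° − 30.7° = 329.3°.
Age = 29.53 × 329.3°/360° ≈ 27.01 days.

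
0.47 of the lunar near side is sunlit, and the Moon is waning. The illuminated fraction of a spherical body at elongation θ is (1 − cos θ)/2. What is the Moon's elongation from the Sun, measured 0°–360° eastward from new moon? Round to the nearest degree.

273°

Invert f = (1 − cos θ)/2 to get cos θ = 1 − 2(0.47) = 0.060, hence θ₀ = arccos 0.060 = 86.6°.
A waning Moon lies in 180°–360°, so θ = 360° − 86.6° = 273.4°.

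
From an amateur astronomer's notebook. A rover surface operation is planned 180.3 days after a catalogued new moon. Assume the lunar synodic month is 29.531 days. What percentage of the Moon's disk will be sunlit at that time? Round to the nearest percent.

Reduce mod P: 180.3 − 6×29.531 = 3.11 d into the current lunation.
Phase angle: θ = 360°·(3.11 d)/(29.531 d) = 38.0°.
With cos θ = 0.788, the lit fraction is (1 − 0.788)/2 ≈ 0.106, so 11%.

11%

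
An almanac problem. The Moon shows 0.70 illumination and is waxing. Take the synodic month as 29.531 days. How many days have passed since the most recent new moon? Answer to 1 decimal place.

9.3 days

Invert f = (1 − cos θ)/2 to get cos θ = 1 − 2(0.70) = -0.400, hence θ₀ = arccos -0.400 = 113.6°.
Waxing ⇒ before full, so θ = 113.6°.
At 360°/29.531 d per day, 113.6° corresponds to 9.32 days.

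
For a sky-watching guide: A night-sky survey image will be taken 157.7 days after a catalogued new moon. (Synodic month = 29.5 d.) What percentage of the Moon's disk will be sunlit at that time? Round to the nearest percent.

78%

157.7 d spans 5 complete synodic months (5 × 29.5 = 147.50 d) plus 10.20 d.
Phase angle: θ = 360°·(10.20 d)/(29.5 d) = 124.5°.
Illuminated fraction = (1 − cos 124.5°)/2 = (1 − (-0.566))/2 ≈ 0.783, so 78%.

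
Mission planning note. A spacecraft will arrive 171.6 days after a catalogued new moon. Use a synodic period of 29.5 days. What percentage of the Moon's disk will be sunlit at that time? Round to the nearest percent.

171.6 d spans 5 complete synodic months (5 × 29.5 = 147.50 d) plus 24.10 d.
Phase angle: θ = 360°·(24.10 d)/(29.5 d) = 294.1°.
With cos θ = 0.408, the lit fraction is (1 − 0.408)/2 ≈ 0.296, so 30%.

30%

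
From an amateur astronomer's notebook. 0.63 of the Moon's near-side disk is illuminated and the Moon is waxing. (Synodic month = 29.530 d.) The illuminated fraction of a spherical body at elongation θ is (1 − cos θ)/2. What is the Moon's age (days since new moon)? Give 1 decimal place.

8.6 days

Invert f = (1 − cos θ)/2 to get cos θ = 1 − 2(0.63) = -0.260, hence θ₀ = arccos -0.260 = 105.1°.
Waxing ⇒ before full, so θ = 105.1°.
That fraction of the synodic month is 105.1/360 × 29.530 d ≈ 8.62 d.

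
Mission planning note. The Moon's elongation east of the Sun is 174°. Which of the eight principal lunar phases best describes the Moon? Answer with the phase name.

The full moon sector spans roughly 158°–202°; 174° falls inside it.

full moon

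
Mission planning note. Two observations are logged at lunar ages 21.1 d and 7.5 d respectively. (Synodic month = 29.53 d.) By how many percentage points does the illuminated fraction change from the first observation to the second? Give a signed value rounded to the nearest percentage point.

-10 pp

First observation: θ = 360°·21.1/29.53 = 257.2°, so f = 0.611.
Second observation: θ = 91.4°, f = 0.512.
Δf = 0.512 − 0.611 = -0.098, i.e. -10 pp.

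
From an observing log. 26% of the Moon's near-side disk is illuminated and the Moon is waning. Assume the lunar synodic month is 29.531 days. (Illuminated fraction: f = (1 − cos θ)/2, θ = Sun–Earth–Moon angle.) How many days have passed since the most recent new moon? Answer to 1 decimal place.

Invert f = (1 − cos θ)/2 to get cos θ = 1 − 2(0.26) = 0.480, hence θ₀ = arccos 0.480 = 61.3°.
A waning Moon lies in 180°–360°, so θ = 360° − 61.3° = 298.7°.
Age = 29.531 × 298.7°/360° ≈ 24.50 days.

24.5 days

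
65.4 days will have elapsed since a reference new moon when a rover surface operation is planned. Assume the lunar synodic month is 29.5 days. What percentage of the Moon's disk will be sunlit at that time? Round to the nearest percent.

40%

Reduce mod P: 65.4 − 2×29.5 = 6.40 d into the current lunation.
Phase angle: θ = 360°·(6.40 d)/(29.5 d) = 78.1°.
With cos θ = 0.206, the lit fraction is (1 − 0.206)/2 ≈ 0.397, so 40%.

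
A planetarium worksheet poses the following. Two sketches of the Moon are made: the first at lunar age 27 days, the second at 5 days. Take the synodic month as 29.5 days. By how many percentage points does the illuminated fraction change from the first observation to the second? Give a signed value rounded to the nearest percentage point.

θ₁ = 360° × 27/29.5 = 329.5°, f₁ = (1 − cos θ₁)/2 = 0.069.
θ₂ = 360° × 5/29.5 = 61.0°, f₂ = (1 − cos θ₂)/2 = 0.258.
Change = f₂ − f₁ = +0.189 → +19 percentage points.

+19 pp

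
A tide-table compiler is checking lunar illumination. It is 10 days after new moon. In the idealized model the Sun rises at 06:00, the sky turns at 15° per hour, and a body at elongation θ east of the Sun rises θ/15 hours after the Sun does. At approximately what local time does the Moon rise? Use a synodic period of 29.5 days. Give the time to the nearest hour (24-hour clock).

14:00

Phase angle: θ = 360°·(10 d)/(29.5 d) = 122.0°.
At 15° of sky rotation per hour, 122.0° corresponds to a 8.14 h lag.
06:00 + 8.14 h ≈ 14:08 → 14:00 to the nearest hour.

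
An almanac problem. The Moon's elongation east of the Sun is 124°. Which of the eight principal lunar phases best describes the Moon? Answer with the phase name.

waxing gibbous

The waxing gibbous sector spans roughly 112°–158°; 124° falls inside it.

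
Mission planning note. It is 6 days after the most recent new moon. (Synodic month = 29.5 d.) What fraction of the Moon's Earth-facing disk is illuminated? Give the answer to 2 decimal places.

Elongation θ = 360° × 6/29.5 ≈ 73.2°.
cos 73.2° = 0.289, so f = (1 − 0.289)/2 = 0.356.

0.36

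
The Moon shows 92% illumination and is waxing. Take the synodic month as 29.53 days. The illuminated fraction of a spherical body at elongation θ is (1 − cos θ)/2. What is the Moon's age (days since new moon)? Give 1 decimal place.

12.1 days

cos θ = 1 − 2f = -0.840, giving a principal value of 147.1°.
The Moon is waxing (0°–180°), so θ = 147.1° directly.
That fraction of the synodic month is 147.1/360 × 29.53 d ≈ 12.07 d.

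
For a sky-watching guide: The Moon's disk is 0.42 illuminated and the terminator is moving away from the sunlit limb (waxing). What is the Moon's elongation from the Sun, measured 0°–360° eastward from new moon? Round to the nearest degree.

81°

cos θ = 1 − 2f = 0.160, giving a principal value of 80.8°.
Waxing ⇒ before full, so θ = 80.8°.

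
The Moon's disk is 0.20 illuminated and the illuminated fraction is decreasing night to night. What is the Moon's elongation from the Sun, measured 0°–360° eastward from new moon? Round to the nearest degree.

From f = (1 − cos θ)/2: cos θ = 1 − 2×0.20 = 0.600; arccos → 53.1°.
A waning Moon lies in 180°–360°, so θ = 360° − 53.1° = 306.9°.

307°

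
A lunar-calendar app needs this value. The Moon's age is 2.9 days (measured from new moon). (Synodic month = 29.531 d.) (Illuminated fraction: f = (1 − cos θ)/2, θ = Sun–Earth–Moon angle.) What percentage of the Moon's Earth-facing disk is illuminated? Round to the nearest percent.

Elongation θ = 360° × 2.9/29.531 ≈ 35.4°.
With cos θ = 0.816, the lit fraction is (1 − 0.816)/2 ≈ 0.092, so 9%.

9%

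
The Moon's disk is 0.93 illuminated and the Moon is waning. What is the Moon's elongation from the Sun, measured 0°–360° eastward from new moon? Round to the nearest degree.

211°

Invert f = (1 − cos θ)/2 to get cos θ = 1 − 2(0.93) = -0.860, hence θ₀ = arccos -0.860 = 149.3°.
A waning Moon lies in 180°–360°, so θ = 360° − 149.3° = 210.7°.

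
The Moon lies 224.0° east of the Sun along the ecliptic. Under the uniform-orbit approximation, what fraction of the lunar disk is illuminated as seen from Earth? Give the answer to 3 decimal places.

f = (1 − cos 224.0°)/2 = (1 − (-0.719))/2 ≈ 0.860.

0.860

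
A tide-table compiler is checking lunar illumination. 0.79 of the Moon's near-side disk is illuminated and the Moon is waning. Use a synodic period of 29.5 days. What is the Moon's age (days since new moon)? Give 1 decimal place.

cos θ = 1 − 2f = -0.580, giving a principal value of 125.5°.
Waning ⇒ past full, so θ = 360° − 125.5° = 234.5°.
Age = 29.5 × 234.5°/360° ≈ 19.22 days.

19.2 days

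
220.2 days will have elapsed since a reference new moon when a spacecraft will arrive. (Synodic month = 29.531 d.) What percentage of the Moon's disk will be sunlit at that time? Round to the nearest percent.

98%

Reduce mod P: 220.2 − 7×29.531 = 13.48 d into the current lunation.
Phase angle: θ = 360°·(13.48 d)/(29.531 d) = 164.4°.
cos 164.4° = (-0.963), so f = (1 − (-0.963))/2 = 0.982, so 98%.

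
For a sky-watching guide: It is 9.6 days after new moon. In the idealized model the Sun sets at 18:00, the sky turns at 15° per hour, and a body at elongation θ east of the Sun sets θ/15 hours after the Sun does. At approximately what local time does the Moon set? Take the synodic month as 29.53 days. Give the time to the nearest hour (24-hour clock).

02:00

The Moon has covered 9.6/29.53 of its cycle, so θ ≈ 360° × 9.6/29.53 = 117.0°.
Delay after the Sun = 117.0° / (15°/h) ≈ 7.80 h.
18:00 + 7.80 h ≈ 01:48 → 02:00 to the nearest hour.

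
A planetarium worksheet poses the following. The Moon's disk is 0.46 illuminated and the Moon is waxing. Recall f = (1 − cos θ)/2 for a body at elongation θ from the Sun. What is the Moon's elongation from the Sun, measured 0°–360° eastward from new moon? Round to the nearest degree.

cos θ = 1 − 2f = 0.080, giving a principal value of 85.4°.
The Moon is waxing (0°–180°), so θ = 85.4° directly.

85°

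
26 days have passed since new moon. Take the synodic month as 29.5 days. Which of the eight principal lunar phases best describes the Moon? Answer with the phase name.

θ ≈ 360° × 26/29.5 = 317°, which falls in the waning crescent sector.

waning crescent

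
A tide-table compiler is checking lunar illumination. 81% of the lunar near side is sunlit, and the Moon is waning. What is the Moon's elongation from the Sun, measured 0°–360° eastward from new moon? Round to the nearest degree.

232°

From f = (1 − cos θ)/2: cos θ = 1 − 2×0.81 = -0.620; arccos → 128.3°.
Since the Moon is past full (waning), take the reflex angle: θ = 360° − 128.3° = 231.7°.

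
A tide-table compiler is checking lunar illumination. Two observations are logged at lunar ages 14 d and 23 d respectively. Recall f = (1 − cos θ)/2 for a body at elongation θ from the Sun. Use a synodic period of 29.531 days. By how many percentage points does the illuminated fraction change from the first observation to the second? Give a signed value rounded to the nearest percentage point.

-58 percentage points

θ₁ = 360° × 14/29.531 = 170.7°, f₁ = (1 − cos θ₁)/2 = 0.993.
θ₂ = 360° × 23/29.531 = 280.4°, f₂ = (1 − cos θ₂)/2 = 0.410.
Change = f₂ − f₁ = -0.583 → -58 percentage points.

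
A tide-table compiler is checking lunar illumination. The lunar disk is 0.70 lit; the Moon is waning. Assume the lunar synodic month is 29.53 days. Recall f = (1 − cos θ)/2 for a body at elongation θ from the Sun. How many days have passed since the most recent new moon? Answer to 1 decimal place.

From f = (1 − cos θ)/2: cos θ = 1 − 2×0.70 = -0.400; arccos → 113.6°.
Since the Moon is past full (waning), take the reflex angle: θ = 360° − 113.6° = 246.4°.
Age = 29.53 × 246.4°/360° ≈ 20.21 days.

20.2 days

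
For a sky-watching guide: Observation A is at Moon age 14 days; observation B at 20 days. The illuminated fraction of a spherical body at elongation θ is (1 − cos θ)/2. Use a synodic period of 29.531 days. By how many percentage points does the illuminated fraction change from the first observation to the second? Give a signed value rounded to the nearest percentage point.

-27 percentage points

θ₁ = 360° × 14/29.531 = 170.7°, f₁ = (1 − cos θ₁)/2 = 0.993.
θ₂ = 360° × 20/29.531 = 243.8°, f₂ = (1 − cos θ₂)/2 = 0.721.
Change = f₂ − f₁ = -0.273 → -27 percentage points.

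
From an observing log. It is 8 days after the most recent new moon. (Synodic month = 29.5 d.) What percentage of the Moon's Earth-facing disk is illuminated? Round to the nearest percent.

57%

The Moon has covered 8/29.5 of its cycle, so θ ≈ 360° × 8/29.5 = 97.6°.
Illuminated fraction = (1 − cos 97.6°)/2 = (1 − (-0.133))/2 ≈ 0.566, so 57%.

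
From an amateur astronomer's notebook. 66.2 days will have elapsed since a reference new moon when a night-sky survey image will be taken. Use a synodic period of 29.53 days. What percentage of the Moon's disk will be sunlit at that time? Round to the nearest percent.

Reduce mod P: 66.2 − 2×29.53 = 7.14 d into the current lunation.
Phase angle: θ = 360°·(7.14 d)/(29.53 d) = 87.0°.
Illuminated fraction = (1 − cos 87.0°)/2 = (1 − 0.052)/2 ≈ 0.474, so 47%.

47%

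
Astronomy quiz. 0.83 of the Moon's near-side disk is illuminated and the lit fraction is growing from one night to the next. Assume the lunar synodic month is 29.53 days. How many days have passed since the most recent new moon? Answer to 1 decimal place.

cos θ = 1 − 2f = -0.660, giving a principal value of 131.3°.
Waxing ⇒ before full, so θ = 131.3°.
That fraction of the synodic month is 131.3/360 × 29.53 d ≈ 10.77 d.

10.8 days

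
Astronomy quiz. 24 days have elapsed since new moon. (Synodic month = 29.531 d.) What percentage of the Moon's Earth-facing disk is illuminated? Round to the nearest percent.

31%

Phase angle: θ = 360°·(24 d)/(29.531 d) = 292.6°.
cos 292.6° = 0.384, so f = (1 − 0.384)/2 = 0.308, so 31%.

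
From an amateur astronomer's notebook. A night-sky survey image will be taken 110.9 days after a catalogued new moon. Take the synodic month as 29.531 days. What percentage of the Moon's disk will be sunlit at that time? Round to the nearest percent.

110.9/29.531 = 3.755 lunations, so 3 complete cycles and 22.31 d into the next.
The Moon has covered 22.31/29.531 of its cycle, so θ ≈ 360° × 22.31/29.531 = 271.9°.
cos 271.9° = 0.034, so f = (1 − 0.034)/2 = 0.483, so 48%.

48%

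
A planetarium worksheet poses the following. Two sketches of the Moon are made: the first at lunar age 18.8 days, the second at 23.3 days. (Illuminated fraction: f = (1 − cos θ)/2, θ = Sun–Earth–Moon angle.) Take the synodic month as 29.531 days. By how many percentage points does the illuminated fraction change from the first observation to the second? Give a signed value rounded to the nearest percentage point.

First observation: θ = 360°·18.8/29.531 = 229.2°, so f = 0.827.
Second observation: θ = 284.0°, f = 0.379.
Δf = 0.379 − 0.827 = -0.448, i.e. -45 pp.

-45 percentage points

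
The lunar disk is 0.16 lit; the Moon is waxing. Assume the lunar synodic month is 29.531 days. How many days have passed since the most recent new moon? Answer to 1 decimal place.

3.9 days

Invert f = (1 − cos θ)/2 to get cos θ = 1 − 2(0.16) = 0.680, hence θ₀ = arccos 0.680 = 47.2°.
The Moon is waxing (0°–180°), so θ = 47.2° directly.
That fraction of the synodic month is 47.2/360 × 29.531 d ≈ 3.87 d.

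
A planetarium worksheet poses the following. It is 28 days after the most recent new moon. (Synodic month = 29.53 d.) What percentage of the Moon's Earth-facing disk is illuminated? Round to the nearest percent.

3%

The Moon has covered 28/29.53 of its cycle, so θ ≈ 360° × 28/29.53 = 341.3°.
Illuminated fraction = (1 − cos 341.3°)/2 = (1 − 0.947)/2 ≈ 0.026, so 3%.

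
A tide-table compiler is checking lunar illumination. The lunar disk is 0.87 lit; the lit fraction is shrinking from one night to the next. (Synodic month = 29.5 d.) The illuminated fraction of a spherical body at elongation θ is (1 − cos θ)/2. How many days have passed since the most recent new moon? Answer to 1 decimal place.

18.2 days

cos θ = 1 − 2f = -0.740, giving a principal value of 137.7°.
A waning Moon lies in 180°–360°, so θ = 360° − 137.7° = 222.3°.
At 360°/29.5 d per day, 222.3° corresponds to 18.21 days.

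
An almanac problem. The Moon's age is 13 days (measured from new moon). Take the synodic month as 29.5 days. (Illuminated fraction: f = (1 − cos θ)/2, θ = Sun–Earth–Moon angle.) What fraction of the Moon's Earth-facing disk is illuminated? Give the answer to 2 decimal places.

Phase angle: θ = 360°·(13 d)/(29.5 d) = 158.6°.
With cos θ = (-0.931), the lit fraction is (1 − (-0.931))/2 ≈ 0.966.

0.97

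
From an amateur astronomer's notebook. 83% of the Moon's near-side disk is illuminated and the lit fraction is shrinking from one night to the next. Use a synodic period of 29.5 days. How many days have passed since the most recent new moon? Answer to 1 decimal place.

cos θ = 1 − 2f = -0.660, giving a principal value of 131.3°.
Waning ⇒ past full, so θ = 360° − 131.3° = 228.7°.
Age = 29.5 × 228.7°/360° ≈ 18.74 days.

18.7 days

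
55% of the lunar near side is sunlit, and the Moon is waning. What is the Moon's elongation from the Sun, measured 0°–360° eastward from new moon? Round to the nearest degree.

264°

cos θ = 1 − 2f = -0.100, giving a principal value of 95.7°.
Since the Moon is past full (waning), take the reflex angle: θ = 360° − 95.7° = 264.3°.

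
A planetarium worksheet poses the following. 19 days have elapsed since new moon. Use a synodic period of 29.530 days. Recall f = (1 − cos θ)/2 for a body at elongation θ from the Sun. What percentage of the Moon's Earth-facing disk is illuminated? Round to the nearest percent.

81%

Elongation θ = 360° × 19/29.530 ≈ 231.6°.
cos 231.6° = (-0.621), so f = (1 − (-0.621))/2 = 0.810, so 81%.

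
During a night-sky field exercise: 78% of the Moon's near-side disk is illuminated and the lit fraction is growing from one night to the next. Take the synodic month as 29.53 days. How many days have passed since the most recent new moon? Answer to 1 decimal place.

10.2 days

cos θ = 1 − 2f = -0.560, giving a principal value of 124.1°.
Waxing ⇒ before full, so θ = 124.1°.
That fraction of the synodic month is 124.1/360 × 29.53 d ≈ 10.18 d.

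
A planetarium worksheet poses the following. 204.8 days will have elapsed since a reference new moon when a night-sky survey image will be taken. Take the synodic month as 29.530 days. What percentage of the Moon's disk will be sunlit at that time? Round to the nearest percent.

4%

204.8 d spans 6 complete synodic months (6 × 29.530 = 177.18 d) plus 27.62 d.
Phase angle: θ = 360°·(27.62 d)/(29.530 d) = 336.7°.
cos 336.7° = 0.919, so f = (1 − 0.919)/2 = 0.041, so 4%.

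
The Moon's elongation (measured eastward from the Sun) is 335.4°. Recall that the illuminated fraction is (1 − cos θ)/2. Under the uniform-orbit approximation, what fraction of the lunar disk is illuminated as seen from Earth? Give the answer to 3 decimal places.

cos 335.4° = 0.909, so f = (1 − 0.909)/2 = 0.045.

0.045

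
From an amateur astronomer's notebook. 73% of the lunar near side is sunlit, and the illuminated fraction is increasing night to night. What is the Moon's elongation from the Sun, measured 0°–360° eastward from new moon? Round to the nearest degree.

117°

cos θ = 1 − 2f = -0.460, giving a principal value of 117.4°.
Waxing ⇒ before full, so θ = 117.4°.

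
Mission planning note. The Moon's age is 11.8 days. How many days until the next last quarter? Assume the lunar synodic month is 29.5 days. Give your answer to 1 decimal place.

10.3 days

Last quarter is 0.75 of the way through the cycle: age 0.75 × 29.5 = 22.125 d.
That is 22.125 − 11.8 = 10.325 days ahead.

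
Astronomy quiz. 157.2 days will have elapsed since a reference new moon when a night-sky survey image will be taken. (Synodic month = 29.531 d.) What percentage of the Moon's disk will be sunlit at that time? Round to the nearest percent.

72%

Reduce mod P: 157.2 − 5×29.531 = 9.54 d into the current lunation.
Elongation θ = 360° × 9.54/29.531 ≈ 116.4°.
Illuminated fraction = (1 − cos 116.4°)/2 = (1 − (-0.444))/2 ≈ 0.722, so 72%.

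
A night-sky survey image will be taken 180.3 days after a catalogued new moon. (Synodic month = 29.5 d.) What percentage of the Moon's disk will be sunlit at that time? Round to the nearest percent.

12%

Reduce mod P: 180.3 − 6×29.5 = 3.30 d into the current lunation.
The Moon has covered 3.30/29.5 of its cycle, so θ ≈ 360° × 3.30/29.5 = 40.3°.
Illuminated fraction = (1 − cos 40.3°)/2 = (1 − 0.763)/2 ≈ 0.119, so 12%.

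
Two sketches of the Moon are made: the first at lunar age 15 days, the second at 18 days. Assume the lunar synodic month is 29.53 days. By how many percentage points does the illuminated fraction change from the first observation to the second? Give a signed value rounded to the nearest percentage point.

-11 pp

First observation: θ = 360°·15/29.53 = 182.9°, so f = 0.999.
Second observation: θ = 219.4°, f = 0.886.
Δf = 0.886 − 0.999 = -0.113, i.e. -11 pp.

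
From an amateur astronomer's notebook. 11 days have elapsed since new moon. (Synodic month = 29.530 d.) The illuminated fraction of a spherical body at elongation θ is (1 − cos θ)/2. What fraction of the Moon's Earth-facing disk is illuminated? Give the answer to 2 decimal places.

0.85

Elongation θ = 360° × 11/29.530 ≈ 134.1°.
cos 134.1° = (-0.696), so f = (1 − (-0.696))/2 = 0.848.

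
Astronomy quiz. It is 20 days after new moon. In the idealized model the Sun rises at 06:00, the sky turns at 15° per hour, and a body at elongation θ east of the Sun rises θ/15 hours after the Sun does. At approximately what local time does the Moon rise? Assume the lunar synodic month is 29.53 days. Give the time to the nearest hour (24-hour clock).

Elongation θ = 360° × 20/29.53 ≈ 243.8°.
At 15° of sky rotation per hour, 243.8° corresponds to a 16.25 h lag.
06:00 + 16.25 h ≈ 22:15 → 22:00 to the nearest hour.

22:00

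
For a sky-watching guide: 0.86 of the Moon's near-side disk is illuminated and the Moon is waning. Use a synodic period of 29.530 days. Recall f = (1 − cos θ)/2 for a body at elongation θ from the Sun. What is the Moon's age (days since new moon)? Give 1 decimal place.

18.4 days

From f = (1 − cos θ)/2: cos θ = 1 − 2×0.86 = -0.720; arccos → 136.1°.
Since the Moon is past full (waning), take the reflex angle: θ = 360° − 136.1° = 223.9°.
At 360°/29.530 d per day, 223.9° corresponds to 18.37 days.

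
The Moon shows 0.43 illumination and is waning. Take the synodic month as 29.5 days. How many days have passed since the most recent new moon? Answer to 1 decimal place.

22.8 days

cos θ = 1 − 2f = 0.140, giving a principal value of 82.0°.
Waning ⇒ past full, so θ = 360° − 82.0° = 278.0°.
At 360°/29.5 d per day, 278.0° corresponds to 22.78 days.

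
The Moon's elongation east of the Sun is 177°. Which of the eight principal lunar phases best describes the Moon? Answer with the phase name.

The full moon sector spans roughly 158°–202°; 177° falls inside it.

full moon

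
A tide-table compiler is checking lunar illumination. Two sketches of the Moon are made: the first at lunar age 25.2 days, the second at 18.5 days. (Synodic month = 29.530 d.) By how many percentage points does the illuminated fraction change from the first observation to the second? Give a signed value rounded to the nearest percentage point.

θ₁ = 360° × 25.2/29.530 = 307.2°, f₁ = (1 − cos θ₁)/2 = 0.198.
θ₂ = 360° × 18.5/29.530 = 225.5°, f₂ = (1 − cos θ₂)/2 = 0.850.
Change = f₂ − f₁ = +0.653 → +65 percentage points.

+65 pp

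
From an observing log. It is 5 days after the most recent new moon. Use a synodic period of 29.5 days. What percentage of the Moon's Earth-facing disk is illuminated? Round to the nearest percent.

Elongation θ = 360° × 5/29.5 ≈ 61.0°.
cos 61.0° = 0.485, so f = (1 − 0.485)/2 = 0.258, so 26%.

26%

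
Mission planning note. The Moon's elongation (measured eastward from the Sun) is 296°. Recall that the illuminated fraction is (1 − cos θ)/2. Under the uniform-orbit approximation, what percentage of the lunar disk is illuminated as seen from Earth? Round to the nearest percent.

f = (1 − cos 296°)/2 = (1 − 0.438)/2 ≈ 0.281, i.e. 28%.

28%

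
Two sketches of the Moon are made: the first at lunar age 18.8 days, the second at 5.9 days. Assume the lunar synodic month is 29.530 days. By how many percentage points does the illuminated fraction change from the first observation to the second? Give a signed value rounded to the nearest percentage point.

θ₁ = 360° × 18.8/29.530 = 229.2°, f₁ = (1 − cos θ₁)/2 = 0.827.
θ₂ = 360° × 5.9/29.530 = 71.9°, f₂ = (1 − cos θ₂)/2 = 0.345.
Change = f₂ − f₁ = -0.482 → -48 percentage points.

-48 pp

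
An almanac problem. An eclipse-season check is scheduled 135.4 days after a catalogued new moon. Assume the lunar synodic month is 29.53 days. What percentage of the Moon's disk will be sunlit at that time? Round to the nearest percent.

93%

135.4/29.53 = 4.585 lunations, so 4 complete cycles and 17.28 d into the next.
Phase angle: θ = 360°·(17.28 d)/(29.53 d) = 210.7°.
cos 210.7° = (-0.860), so f = (1 − (-0.860))/2 = 0.930, so 93%.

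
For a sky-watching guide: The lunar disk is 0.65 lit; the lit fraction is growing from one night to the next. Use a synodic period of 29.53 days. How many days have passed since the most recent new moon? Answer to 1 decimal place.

From f = (1 − cos θ)/2: cos θ = 1 − 2×0.65 = -0.300; arccos → 107.5°.
Before full moon the principal value applies: θ = 107.5°.
At 360°/29.53 d per day, 107.5° corresponds to 8.81 days.

8.8 days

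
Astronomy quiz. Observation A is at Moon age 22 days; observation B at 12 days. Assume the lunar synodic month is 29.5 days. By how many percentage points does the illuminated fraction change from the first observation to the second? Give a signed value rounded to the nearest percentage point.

θ₁ = 360° × 22/29.5 = 268.5°, f₁ = (1 − cos θ₁)/2 = 0.513.
θ₂ = 360° × 12/29.5 = 146.4°, f₂ = (1 − cos θ₂)/2 = 0.917.
Change = f₂ − f₁ = +0.403 → +40 percentage points.

+40 pp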